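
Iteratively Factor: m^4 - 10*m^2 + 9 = (m + 1)*(m^3 - m^2 - 9*m + 9) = (m - 3)*(m + 1)*(m^2 + 2*m - 3) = (m - 3)*(m - 1)*(m + 1)*(m + 3)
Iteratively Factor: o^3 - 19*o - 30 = (o + 3)*(o^2 - 3*o - 10) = (o + 2)*(o + 3)*(o - 5)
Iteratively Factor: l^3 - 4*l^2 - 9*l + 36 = (l - 4)*(l^2 - 9) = (l - 4)*(l + 3)*(l - 3)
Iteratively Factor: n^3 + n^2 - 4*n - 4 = (n + 2)*(n^2 - n - 2) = (n + 1)*(n + 2)*(n - 2)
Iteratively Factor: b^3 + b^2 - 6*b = (b)*(b^2 + b - 6) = b*(b - 2)*(b + 3)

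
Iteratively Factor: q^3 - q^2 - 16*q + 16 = (q - 1)*(q^2 - 16) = (q - 4)*(q - 1)*(q + 4)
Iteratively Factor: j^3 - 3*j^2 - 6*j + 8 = (j - 4)*(j^2 + j - 2) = (j - 4)*(j - 1)*(j + 2)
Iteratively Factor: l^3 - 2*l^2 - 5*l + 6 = (l - 1)*(l^2 - l - 6) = (l - 1)*(l + 2)*(l - 3)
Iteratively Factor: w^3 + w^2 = (w + 1)*(w^2) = w*(w + 1)*(w)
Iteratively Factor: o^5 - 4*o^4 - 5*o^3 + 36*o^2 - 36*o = (o - 2)*(o^4 - 2*o^3 - 9*o^2 + 18*o) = (o - 3)*(o - 2)*(o^3 + o^2 - 6*o) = o*(o - 3)*(o - 2)*(o^2 + o - 6) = o*(o - 3)*(o - 2)*(o + 3)*(o - 2)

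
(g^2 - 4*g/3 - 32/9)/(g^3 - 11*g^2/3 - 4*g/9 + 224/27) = 3/(3*g - 7)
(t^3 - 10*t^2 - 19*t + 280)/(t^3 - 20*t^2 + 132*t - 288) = (t^2 - 2*t - 35)/(t^2 - 12*t + 36)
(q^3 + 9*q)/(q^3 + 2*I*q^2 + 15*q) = (q + 3*I)/(q + 5*I)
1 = 1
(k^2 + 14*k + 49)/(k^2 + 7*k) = (k + 7)/k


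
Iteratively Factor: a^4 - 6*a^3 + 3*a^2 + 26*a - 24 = (a - 4)*(a^3 - 2*a^2 - 5*a + 6) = (a - 4)*(a - 3)*(a^2 + a - 2) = (a - 4)*(a - 3)*(a + 2)*(a - 1)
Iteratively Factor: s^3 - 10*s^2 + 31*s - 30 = (s - 2)*(s^2 - 8*s + 15) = (s - 3)*(s - 2)*(s - 5)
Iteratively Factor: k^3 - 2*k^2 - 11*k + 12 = (k - 4)*(k^2 + 2*k - 3) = (k - 4)*(k - 1)*(k + 3)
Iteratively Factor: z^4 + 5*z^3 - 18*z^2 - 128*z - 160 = (z + 4)*(z^3 + z^2 - 22*z - 40) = (z - 5)*(z + 4)*(z^2 + 6*z + 8) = (z - 5)*(z + 2)*(z + 4)*(z + 4)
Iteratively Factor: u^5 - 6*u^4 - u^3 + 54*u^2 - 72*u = (u)*(u^4 - 6*u^3 - u^2 + 54*u - 72) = u*(u - 2)*(u^3 - 4*u^2 - 9*u + 36) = u*(u - 4)*(u - 2)*(u^2 - 9) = u*(u - 4)*(u - 3)*(u - 2)*(u + 3)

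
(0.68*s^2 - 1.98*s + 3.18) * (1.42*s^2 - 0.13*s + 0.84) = 0.9656*s^4 - 2.9*s^3 + 5.3442*s^2 - 2.0766*s + 2.6712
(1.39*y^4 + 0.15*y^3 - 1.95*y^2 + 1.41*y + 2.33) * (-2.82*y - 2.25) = -3.9198*y^5 - 3.5505*y^4 + 5.1615*y^3 + 0.411300000000001*y^2 - 9.7431*y - 5.2425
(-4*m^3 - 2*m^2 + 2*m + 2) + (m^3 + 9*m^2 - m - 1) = -3*m^3 + 7*m^2 + m + 1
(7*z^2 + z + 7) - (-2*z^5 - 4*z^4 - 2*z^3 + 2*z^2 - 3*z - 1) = 2*z^5 + 4*z^4 + 2*z^3 + 5*z^2 + 4*z + 8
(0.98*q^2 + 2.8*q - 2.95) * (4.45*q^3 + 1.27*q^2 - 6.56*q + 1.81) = 4.361*q^5 + 13.7046*q^4 - 16.0003*q^3 - 20.3407*q^2 + 24.42*q - 5.3395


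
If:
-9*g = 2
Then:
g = -2/9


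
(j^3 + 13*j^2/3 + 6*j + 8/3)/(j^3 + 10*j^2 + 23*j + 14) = (j + 4/3)/(j + 7)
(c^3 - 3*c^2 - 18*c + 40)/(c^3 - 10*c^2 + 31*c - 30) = (c + 4)/(c - 3)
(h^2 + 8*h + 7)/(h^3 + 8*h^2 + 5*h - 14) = (h + 1)/(h^2 + h - 2)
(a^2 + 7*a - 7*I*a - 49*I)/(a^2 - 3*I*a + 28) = (a + 7)/(a + 4*I)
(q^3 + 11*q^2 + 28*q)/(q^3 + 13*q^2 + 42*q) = (q + 4)/(q + 6)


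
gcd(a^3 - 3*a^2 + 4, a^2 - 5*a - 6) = a + 1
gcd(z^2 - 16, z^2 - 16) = z^2 - 16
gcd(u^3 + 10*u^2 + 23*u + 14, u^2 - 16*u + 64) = 1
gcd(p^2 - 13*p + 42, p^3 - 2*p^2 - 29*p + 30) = p - 6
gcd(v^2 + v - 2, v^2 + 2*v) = v + 2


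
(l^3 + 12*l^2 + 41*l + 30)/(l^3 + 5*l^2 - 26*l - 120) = (l^2 + 6*l + 5)/(l^2 - l - 20)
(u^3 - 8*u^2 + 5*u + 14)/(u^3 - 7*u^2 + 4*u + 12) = (u - 7)/(u - 6)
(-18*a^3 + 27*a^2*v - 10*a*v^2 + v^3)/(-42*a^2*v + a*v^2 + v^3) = (3*a^2 - 4*a*v + v^2)/(v*(7*a + v))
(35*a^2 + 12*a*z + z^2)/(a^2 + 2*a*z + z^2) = (35*a^2 + 12*a*z + z^2)/(a^2 + 2*a*z + z^2)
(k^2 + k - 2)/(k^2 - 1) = (k + 2)/(k + 1)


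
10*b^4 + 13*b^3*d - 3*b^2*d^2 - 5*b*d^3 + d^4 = (-5*b + d)*(-2*b + d)*(b + d)^2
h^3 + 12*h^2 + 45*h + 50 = (h + 2)*(h + 5)^2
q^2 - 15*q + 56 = (q - 8)*(q - 7)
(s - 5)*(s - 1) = s^2 - 6*s + 5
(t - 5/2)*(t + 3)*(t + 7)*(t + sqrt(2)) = t^4 + sqrt(2)*t^3 + 15*t^3/2 - 4*t^2 + 15*sqrt(2)*t^2/2 - 105*t/2 - 4*sqrt(2)*t - 105*sqrt(2)/2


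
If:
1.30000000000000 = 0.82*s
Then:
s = 1.59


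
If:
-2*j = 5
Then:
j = -5/2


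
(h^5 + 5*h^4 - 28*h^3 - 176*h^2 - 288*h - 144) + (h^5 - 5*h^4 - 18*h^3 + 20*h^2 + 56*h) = 2*h^5 - 46*h^3 - 156*h^2 - 232*h - 144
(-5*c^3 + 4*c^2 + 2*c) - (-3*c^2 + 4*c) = -5*c^3 + 7*c^2 - 2*c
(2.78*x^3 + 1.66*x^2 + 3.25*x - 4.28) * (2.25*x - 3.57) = 6.255*x^4 - 6.1896*x^3 + 1.3863*x^2 - 21.2325*x + 15.2796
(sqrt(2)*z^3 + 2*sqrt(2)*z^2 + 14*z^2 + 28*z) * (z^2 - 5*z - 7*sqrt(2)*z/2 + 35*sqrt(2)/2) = sqrt(2)*z^5 - 3*sqrt(2)*z^4 + 7*z^4 - 59*sqrt(2)*z^3 - 21*z^3 - 70*z^2 + 147*sqrt(2)*z^2 + 490*sqrt(2)*z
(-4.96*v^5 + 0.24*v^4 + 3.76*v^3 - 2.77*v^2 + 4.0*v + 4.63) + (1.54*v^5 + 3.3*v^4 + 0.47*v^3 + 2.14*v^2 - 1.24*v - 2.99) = -3.42*v^5 + 3.54*v^4 + 4.23*v^3 - 0.63*v^2 + 2.76*v + 1.64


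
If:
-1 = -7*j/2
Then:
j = 2/7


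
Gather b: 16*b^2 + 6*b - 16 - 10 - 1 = 16*b^2 + 6*b - 27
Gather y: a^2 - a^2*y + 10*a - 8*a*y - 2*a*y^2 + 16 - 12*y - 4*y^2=a^2 + 10*a + y^2*(-2*a - 4) + y*(-a^2 - 8*a - 12) + 16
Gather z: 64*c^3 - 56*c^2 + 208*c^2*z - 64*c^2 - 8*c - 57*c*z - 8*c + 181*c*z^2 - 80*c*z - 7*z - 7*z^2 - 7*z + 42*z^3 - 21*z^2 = 64*c^3 - 120*c^2 - 16*c + 42*z^3 + z^2*(181*c - 28) + z*(208*c^2 - 137*c - 14)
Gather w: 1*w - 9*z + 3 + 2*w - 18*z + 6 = 3*w - 27*z + 9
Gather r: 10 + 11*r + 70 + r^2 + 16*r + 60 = r^2 + 27*r + 140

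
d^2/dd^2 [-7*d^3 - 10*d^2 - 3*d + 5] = -42*d - 20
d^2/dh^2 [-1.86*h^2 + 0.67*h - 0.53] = -3.72000000000000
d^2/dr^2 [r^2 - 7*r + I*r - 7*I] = 2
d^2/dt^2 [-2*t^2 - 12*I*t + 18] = -4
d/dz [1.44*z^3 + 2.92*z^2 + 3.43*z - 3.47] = 4.32*z^2 + 5.84*z + 3.43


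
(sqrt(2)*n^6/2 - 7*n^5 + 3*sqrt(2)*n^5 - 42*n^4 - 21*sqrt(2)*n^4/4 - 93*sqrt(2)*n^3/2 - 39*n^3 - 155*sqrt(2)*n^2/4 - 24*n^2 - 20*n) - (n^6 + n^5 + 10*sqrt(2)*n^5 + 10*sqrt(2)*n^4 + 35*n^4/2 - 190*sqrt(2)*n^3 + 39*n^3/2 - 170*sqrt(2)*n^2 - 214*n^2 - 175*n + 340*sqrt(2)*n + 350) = -n^6 + sqrt(2)*n^6/2 - 7*sqrt(2)*n^5 - 8*n^5 - 119*n^4/2 - 61*sqrt(2)*n^4/4 - 117*n^3/2 + 287*sqrt(2)*n^3/2 + 525*sqrt(2)*n^2/4 + 190*n^2 - 340*sqrt(2)*n + 155*n - 350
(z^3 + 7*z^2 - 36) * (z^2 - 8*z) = z^5 - z^4 - 56*z^3 - 36*z^2 + 288*z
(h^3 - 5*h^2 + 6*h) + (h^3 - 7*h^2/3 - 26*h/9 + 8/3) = 2*h^3 - 22*h^2/3 + 28*h/9 + 8/3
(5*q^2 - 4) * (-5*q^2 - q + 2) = -25*q^4 - 5*q^3 + 30*q^2 + 4*q - 8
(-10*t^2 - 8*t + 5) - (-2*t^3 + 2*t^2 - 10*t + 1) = 2*t^3 - 12*t^2 + 2*t + 4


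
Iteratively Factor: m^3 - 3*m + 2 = (m - 1)*(m^2 + m - 2) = (m - 1)*(m + 2)*(m - 1)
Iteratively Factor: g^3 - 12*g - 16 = (g + 2)*(g^2 - 2*g - 8) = (g + 2)^2*(g - 4)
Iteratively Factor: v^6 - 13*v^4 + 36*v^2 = (v + 3)*(v^5 - 3*v^4 - 4*v^3 + 12*v^2) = (v - 3)*(v + 3)*(v^4 - 4*v^2) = v*(v - 3)*(v + 3)*(v^3 - 4*v) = v*(v - 3)*(v - 2)*(v + 3)*(v^2 + 2*v) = v^2*(v - 3)*(v - 2)*(v + 3)*(v + 2)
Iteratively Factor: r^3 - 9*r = (r)*(r^2 - 9) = r*(r + 3)*(r - 3)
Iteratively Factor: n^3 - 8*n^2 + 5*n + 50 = (n - 5)*(n^2 - 3*n - 10) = (n - 5)^2*(n + 2)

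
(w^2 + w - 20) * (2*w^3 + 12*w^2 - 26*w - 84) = 2*w^5 + 14*w^4 - 54*w^3 - 350*w^2 + 436*w + 1680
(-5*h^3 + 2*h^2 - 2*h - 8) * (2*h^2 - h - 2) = -10*h^5 + 9*h^4 + 4*h^3 - 18*h^2 + 12*h + 16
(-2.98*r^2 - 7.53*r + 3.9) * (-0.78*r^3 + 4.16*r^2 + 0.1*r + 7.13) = 2.3244*r^5 - 6.5234*r^4 - 34.6648*r^3 - 5.7764*r^2 - 53.2989*r + 27.807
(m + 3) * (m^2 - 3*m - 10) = m^3 - 19*m - 30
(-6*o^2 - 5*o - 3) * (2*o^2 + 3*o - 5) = -12*o^4 - 28*o^3 + 9*o^2 + 16*o + 15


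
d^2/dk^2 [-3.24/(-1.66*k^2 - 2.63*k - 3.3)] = (-17.856288*k^2 - 28.290384*k + 3.24*(3.32*k + 2.63)*(6.64*k + 5.26) - 35.49744)/(1.66*k^2 + 2.63*k + 3.3)^3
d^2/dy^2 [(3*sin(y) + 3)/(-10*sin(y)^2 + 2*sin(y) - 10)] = 3*(25*sin(y)^5 + 105*sin(y)^4 - 215*sin(y)^3 - 244*sin(y)^2 + 210*sin(y) + 38)/(2*(5*sin(y)^2 - sin(y) + 5)^3)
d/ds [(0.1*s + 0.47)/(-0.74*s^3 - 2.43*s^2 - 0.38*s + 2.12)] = (0.148*s^3 + 1.2864*s^2 + 2.2842*s + 0.3906)/(0.5476*s^6 + 3.5964*s^5 + 6.4673*s^4 - 1.2908*s^3 - 10.1588*s^2 - 1.6112*s + 4.4944)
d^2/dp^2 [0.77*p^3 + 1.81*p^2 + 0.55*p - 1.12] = 4.62*p + 3.62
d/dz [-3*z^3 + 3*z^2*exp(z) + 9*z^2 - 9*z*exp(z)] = 3*z^2*exp(z) - 9*z^2 - 3*z*exp(z) + 18*z - 9*exp(z)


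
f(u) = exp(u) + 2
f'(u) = exp(u)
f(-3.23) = 2.04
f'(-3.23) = 0.04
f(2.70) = 16.88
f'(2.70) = 14.88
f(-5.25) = 2.01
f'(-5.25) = 0.01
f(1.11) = 5.03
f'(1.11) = 3.03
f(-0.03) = 2.97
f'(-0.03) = 0.97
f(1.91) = 8.75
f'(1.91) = 6.75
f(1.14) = 5.13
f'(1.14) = 3.13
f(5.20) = 183.27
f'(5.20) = 181.27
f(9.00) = 8105.08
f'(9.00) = 8103.08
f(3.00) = 22.09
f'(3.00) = 20.09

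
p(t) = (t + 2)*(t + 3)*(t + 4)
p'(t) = (t + 2)*(t + 3) + (t + 2)*(t + 4) + (t + 3)*(t + 4) = 3*t^2 + 18*t + 26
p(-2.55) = -0.36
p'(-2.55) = -0.39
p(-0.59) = 11.59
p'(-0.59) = 16.42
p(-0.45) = 14.03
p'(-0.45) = 18.51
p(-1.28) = 3.37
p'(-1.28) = 7.88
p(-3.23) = 0.22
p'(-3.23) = -0.84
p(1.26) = 73.05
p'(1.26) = 53.44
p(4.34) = 388.11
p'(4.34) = 160.63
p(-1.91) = 0.21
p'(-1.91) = 2.56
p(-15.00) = -1716.00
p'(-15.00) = 431.00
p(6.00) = 720.00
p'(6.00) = 242.00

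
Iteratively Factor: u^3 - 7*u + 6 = (u - 1)*(u^2 + u - 6) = (u - 1)*(u + 3)*(u - 2)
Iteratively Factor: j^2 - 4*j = (j)*(j - 4)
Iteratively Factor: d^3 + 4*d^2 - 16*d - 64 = (d - 4)*(d^2 + 8*d + 16) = (d - 4)*(d + 4)*(d + 4)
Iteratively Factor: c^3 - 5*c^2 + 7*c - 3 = (c - 3)*(c^2 - 2*c + 1) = (c - 3)*(c - 1)*(c - 1)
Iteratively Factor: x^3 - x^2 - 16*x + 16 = (x - 4)*(x^2 + 3*x - 4) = (x - 4)*(x + 4)*(x - 1)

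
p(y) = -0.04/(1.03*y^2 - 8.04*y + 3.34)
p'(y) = -0.04*(8.04 - 2.06*y)/(1.03*y^2 - 8.04*y + 3.34)^2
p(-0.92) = -0.00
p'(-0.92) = -0.00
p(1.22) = 0.01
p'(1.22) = -0.01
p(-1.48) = -0.00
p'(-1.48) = -0.00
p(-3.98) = -0.00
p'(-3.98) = -0.00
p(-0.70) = -0.00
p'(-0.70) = -0.00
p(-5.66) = -0.00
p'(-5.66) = -0.00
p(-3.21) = -0.00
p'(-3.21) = -0.00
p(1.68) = 0.01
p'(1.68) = -0.00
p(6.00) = 0.01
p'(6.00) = 0.00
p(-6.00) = -0.00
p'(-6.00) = -0.00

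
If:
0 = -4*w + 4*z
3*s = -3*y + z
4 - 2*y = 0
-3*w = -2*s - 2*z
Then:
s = -6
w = -12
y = 2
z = -12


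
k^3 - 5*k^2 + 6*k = k*(k - 3)*(k - 2)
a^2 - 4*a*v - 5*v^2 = (a - 5*v)*(a + v)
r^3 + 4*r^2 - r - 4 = (r - 1)*(r + 1)*(r + 4)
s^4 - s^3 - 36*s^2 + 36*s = s*(s - 6)*(s - 1)*(s + 6)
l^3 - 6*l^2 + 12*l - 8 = (l - 2)^3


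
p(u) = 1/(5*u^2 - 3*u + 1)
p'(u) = (3 - 10*u)/(5*u^2 - 3*u + 1)^2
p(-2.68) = 0.02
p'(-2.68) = 0.01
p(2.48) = 0.04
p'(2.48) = -0.04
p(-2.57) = 0.02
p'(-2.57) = 0.02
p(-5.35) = 0.01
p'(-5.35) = 0.00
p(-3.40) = 0.01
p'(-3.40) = 0.01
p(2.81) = 0.03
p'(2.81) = -0.02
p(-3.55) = 0.01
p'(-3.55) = 0.01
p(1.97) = 0.07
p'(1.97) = -0.08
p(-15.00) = 0.00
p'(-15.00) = 0.00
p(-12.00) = 0.00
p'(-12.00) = 0.00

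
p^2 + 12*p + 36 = (p + 6)^2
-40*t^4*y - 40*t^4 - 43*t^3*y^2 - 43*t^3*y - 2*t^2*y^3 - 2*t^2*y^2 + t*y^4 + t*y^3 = (-8*t + y)*(t + y)*(5*t + y)*(t*y + t)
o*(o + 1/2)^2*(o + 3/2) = o^4 + 5*o^3/2 + 7*o^2/4 + 3*o/8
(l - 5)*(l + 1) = l^2 - 4*l - 5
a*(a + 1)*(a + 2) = a^3 + 3*a^2 + 2*a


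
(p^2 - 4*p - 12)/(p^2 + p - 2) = (p - 6)/(p - 1)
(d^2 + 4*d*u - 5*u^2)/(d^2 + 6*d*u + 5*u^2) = (d - u)/(d + u)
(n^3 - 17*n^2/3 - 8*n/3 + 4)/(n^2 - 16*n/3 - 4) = (3*n^2 + n - 2)/(3*n + 2)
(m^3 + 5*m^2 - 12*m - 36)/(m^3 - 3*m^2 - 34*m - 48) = (m^2 + 3*m - 18)/(m^2 - 5*m - 24)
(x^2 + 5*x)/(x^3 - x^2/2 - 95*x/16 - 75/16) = 16*x*(x + 5)/(16*x^3 - 8*x^2 - 95*x - 75)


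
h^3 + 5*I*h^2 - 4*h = h*(h + I)*(h + 4*I)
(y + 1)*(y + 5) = y^2 + 6*y + 5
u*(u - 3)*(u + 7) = u^3 + 4*u^2 - 21*u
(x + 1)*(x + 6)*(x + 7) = x^3 + 14*x^2 + 55*x + 42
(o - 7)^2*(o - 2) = o^3 - 16*o^2 + 77*o - 98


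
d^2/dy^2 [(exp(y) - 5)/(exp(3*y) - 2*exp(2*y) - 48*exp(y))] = (4*exp(5*y) - 51*exp(4*y) + 306*exp(3*y) + 304*exp(2*y) - 1440*exp(y) - 11520)*exp(-y)/(exp(6*y) - 6*exp(5*y) - 132*exp(4*y) + 568*exp(3*y) + 6336*exp(2*y) - 13824*exp(y) - 110592)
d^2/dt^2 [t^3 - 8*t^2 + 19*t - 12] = 6*t - 16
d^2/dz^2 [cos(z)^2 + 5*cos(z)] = -5*cos(z) - 2*cos(2*z)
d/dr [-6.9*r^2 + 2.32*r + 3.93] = 2.32 - 13.8*r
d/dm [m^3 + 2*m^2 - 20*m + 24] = 3*m^2 + 4*m - 20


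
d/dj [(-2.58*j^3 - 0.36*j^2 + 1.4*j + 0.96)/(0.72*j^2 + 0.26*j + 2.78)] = (-1.8576*j^4 - 1.3416*j^3 - 22.6188*j^2 - 3.384*j + 3.6424)/(0.5184*j^4 + 0.3744*j^3 + 4.0708*j^2 + 1.4456*j + 7.7284)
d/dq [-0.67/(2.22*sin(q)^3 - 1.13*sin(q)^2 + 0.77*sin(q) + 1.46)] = (4.4622*sin(q)^2 - 1.5142*sin(q) + 0.5159)*cos(q)/(2.22*sin(q)^3 - 1.13*sin(q)^2 + 0.77*sin(q) + 1.46)^2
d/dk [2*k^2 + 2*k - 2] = 4*k + 2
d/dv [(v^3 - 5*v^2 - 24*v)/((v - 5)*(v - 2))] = (v^4 - 14*v^3 + 89*v^2 - 100*v - 240)/(v^4 - 14*v^3 + 69*v^2 - 140*v + 100)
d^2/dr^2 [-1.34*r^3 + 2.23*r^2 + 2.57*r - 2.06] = 4.46 - 8.04*r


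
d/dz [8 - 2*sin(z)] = -2*cos(z)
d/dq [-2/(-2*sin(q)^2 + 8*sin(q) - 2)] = 2*(2 - sin(q))*cos(q)/(sin(q)^2 - 4*sin(q) + 1)^2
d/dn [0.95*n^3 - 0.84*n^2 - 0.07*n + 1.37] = 2.85*n^2 - 1.68*n - 0.07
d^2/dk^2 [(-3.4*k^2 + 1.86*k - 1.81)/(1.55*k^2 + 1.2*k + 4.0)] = (21.5853*k^3 + 100.38885*k^2 - 89.3916*k - 109.4248)/(3.723875*k^6 + 8.649*k^5 + 35.526*k^4 + 46.368*k^3 + 91.68*k^2 + 57.6*k + 64.0)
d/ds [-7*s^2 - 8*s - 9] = -14*s - 8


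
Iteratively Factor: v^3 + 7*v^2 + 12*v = (v + 3)*(v^2 + 4*v) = (v + 3)*(v + 4)*(v)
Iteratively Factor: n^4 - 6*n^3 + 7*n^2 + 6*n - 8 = (n - 4)*(n^3 - 2*n^2 - n + 2) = (n - 4)*(n - 2)*(n^2 - 1) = (n - 4)*(n - 2)*(n - 1)*(n + 1)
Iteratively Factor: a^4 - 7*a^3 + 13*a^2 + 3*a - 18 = (a - 2)*(a^3 - 5*a^2 + 3*a + 9) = (a - 2)*(a + 1)*(a^2 - 6*a + 9) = (a - 3)*(a - 2)*(a + 1)*(a - 3)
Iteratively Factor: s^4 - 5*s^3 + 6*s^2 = (s - 3)*(s^3 - 2*s^2) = s*(s - 3)*(s^2 - 2*s) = s*(s - 3)*(s - 2)*(s)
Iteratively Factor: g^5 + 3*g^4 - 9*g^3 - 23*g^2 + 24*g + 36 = (g + 3)*(g^4 - 9*g^2 + 4*g + 12) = (g + 1)*(g + 3)*(g^3 - g^2 - 8*g + 12) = (g + 1)*(g + 3)^2*(g^2 - 4*g + 4) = (g - 2)*(g + 1)*(g + 3)^2*(g - 2)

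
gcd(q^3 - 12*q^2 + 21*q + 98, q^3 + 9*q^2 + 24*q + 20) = q + 2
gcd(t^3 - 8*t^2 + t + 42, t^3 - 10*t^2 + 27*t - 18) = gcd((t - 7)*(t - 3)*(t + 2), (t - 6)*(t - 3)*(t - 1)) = t - 3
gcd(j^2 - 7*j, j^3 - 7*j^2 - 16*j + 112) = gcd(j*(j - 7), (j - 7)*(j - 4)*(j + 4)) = j - 7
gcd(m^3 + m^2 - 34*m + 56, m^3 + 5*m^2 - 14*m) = m^2 + 5*m - 14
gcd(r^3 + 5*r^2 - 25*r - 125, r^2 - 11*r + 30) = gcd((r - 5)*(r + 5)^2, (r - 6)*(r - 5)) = r - 5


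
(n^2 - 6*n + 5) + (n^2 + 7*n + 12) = 2*n^2 + n + 17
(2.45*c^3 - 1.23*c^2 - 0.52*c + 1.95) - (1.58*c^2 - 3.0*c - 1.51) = 2.45*c^3 - 2.81*c^2 + 2.48*c + 3.46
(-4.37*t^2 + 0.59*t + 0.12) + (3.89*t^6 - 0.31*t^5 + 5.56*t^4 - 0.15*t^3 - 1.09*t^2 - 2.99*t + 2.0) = 3.89*t^6 - 0.31*t^5 + 5.56*t^4 - 0.15*t^3 - 5.46*t^2 - 2.4*t + 2.12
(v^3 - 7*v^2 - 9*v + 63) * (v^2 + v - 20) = v^5 - 6*v^4 - 36*v^3 + 194*v^2 + 243*v - 1260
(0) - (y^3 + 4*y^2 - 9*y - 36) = -y^3 - 4*y^2 + 9*y + 36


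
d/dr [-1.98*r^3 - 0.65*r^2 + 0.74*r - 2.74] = -5.94*r^2 - 1.3*r + 0.74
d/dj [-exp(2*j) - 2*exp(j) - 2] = -2*(exp(j) + 1)*exp(j)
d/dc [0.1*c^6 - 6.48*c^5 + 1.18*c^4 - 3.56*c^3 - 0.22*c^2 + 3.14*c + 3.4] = 0.6*c^5 - 32.4*c^4 + 4.72*c^3 - 10.68*c^2 - 0.44*c + 3.14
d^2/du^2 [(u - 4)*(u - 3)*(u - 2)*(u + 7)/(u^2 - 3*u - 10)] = 2*(u^6 - 9*u^5 - 3*u^4 + 249*u^3 - 1194*u^2 + 5652*u - 11632)/(u^6 - 9*u^5 - 3*u^4 + 153*u^3 + 30*u^2 - 900*u - 1000)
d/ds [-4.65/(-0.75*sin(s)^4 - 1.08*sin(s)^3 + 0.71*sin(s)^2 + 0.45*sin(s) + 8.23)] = (-13.95*sin(s)^3 - 15.066*sin(s)^2 + 6.603*sin(s) + 2.0925)*cos(s)/(-0.75*sin(s)^4 - 1.08*sin(s)^3 + 0.71*sin(s)^2 + 0.45*sin(s) + 8.23)^2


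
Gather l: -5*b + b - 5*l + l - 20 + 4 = -4*b - 4*l - 16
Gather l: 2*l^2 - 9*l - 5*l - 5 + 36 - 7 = 2*l^2 - 14*l + 24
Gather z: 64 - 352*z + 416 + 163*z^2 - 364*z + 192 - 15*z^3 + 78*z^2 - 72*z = -15*z^3 + 241*z^2 - 788*z + 672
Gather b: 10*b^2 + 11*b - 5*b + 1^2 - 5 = 10*b^2 + 6*b - 4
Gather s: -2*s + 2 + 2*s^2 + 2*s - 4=2*s^2 - 2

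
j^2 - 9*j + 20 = (j - 5)*(j - 4)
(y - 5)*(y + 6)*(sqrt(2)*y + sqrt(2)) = sqrt(2)*y^3 + 2*sqrt(2)*y^2 - 29*sqrt(2)*y - 30*sqrt(2)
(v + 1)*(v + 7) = v^2 + 8*v + 7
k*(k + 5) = k^2 + 5*k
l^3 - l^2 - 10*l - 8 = (l - 4)*(l + 1)*(l + 2)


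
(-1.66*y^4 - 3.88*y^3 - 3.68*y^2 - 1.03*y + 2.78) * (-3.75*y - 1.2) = 6.225*y^5 + 16.542*y^4 + 18.456*y^3 + 8.2785*y^2 - 9.189*y - 3.336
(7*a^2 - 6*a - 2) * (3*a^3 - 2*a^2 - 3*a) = 21*a^5 - 32*a^4 - 15*a^3 + 22*a^2 + 6*a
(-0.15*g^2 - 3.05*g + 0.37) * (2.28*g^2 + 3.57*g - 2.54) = -0.342*g^4 - 7.4895*g^3 - 9.6639*g^2 + 9.0679*g - 0.9398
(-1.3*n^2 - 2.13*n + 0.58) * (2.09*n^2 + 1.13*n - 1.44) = -2.717*n^4 - 5.9207*n^3 + 0.6773*n^2 + 3.7226*n - 0.8352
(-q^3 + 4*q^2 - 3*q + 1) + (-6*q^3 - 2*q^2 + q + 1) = -7*q^3 + 2*q^2 - 2*q + 2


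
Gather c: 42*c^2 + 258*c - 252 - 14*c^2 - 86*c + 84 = 28*c^2 + 172*c - 168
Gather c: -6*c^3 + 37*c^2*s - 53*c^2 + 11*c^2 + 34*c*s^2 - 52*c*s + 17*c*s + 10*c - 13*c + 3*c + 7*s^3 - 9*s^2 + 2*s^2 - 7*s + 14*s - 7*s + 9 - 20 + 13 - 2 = -6*c^3 + c^2*(37*s - 42) + c*(34*s^2 - 35*s) + 7*s^3 - 7*s^2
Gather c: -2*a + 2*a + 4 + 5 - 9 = 0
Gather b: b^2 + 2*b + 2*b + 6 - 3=b^2 + 4*b + 3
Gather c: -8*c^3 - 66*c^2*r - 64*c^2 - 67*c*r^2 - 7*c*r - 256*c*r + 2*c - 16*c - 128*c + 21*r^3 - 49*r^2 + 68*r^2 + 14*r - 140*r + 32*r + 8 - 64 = -8*c^3 + c^2*(-66*r - 64) + c*(-67*r^2 - 263*r - 142) + 21*r^3 + 19*r^2 - 94*r - 56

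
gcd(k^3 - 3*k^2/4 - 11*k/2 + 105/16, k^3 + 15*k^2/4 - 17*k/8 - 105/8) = k^2 + 3*k/4 - 35/8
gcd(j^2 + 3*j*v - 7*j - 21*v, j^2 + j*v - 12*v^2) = 1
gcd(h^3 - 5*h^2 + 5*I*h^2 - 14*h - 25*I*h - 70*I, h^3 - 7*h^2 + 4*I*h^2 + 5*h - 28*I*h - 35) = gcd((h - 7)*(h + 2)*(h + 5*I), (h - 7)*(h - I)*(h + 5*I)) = h^2 + h*(-7 + 5*I) - 35*I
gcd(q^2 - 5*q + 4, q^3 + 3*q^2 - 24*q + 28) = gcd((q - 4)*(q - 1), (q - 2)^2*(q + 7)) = 1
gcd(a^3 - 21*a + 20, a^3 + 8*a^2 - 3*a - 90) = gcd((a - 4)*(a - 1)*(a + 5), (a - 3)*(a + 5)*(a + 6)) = a + 5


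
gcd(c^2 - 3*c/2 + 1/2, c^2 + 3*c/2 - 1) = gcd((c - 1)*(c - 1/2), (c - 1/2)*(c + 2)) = c - 1/2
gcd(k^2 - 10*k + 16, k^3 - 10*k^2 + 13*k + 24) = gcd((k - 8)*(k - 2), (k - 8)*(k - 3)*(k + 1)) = k - 8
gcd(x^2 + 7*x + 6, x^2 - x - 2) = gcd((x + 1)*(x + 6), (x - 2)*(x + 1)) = x + 1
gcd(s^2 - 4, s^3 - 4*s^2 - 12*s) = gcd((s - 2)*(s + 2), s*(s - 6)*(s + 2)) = s + 2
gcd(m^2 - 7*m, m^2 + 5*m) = m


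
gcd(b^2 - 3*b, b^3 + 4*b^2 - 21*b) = b^2 - 3*b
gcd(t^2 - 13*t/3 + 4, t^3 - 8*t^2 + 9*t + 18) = t - 3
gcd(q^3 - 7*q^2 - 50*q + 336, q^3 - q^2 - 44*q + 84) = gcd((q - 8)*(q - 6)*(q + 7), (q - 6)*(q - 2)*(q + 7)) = q^2 + q - 42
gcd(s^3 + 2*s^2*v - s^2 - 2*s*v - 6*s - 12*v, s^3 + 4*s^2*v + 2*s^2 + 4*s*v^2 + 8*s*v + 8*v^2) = s^2 + 2*s*v + 2*s + 4*v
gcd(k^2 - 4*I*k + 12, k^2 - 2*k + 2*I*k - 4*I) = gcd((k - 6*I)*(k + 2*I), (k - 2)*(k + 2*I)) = k + 2*I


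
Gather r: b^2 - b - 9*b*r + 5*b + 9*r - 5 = b^2 + 4*b + r*(9 - 9*b) - 5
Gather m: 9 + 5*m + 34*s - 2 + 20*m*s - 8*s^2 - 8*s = m*(20*s + 5) - 8*s^2 + 26*s + 7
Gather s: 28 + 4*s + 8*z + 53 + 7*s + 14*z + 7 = 11*s + 22*z + 88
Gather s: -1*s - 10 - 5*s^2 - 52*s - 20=-5*s^2 - 53*s - 30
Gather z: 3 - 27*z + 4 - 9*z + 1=8 - 36*z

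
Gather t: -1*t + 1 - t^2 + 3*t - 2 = -t^2 + 2*t - 1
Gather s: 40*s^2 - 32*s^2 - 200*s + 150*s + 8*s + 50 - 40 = 8*s^2 - 42*s + 10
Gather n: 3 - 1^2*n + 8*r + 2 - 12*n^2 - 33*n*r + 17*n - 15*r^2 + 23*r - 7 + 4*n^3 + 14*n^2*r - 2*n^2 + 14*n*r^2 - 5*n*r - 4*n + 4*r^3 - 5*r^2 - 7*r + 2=4*n^3 + n^2*(14*r - 14) + n*(14*r^2 - 38*r + 12) + 4*r^3 - 20*r^2 + 24*r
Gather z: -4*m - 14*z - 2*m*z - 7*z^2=-4*m - 7*z^2 + z*(-2*m - 14)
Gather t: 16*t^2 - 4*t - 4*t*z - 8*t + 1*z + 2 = 16*t^2 + t*(-4*z - 12) + z + 2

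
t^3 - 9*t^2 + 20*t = t*(t - 5)*(t - 4)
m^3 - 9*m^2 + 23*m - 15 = (m - 5)*(m - 3)*(m - 1)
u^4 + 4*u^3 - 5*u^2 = u^2*(u - 1)*(u + 5)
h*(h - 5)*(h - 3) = h^3 - 8*h^2 + 15*h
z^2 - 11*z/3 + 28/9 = (z - 7/3)*(z - 4/3)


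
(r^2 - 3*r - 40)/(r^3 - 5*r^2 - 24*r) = (r + 5)/(r*(r + 3))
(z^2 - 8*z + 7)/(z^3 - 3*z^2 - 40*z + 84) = (z - 1)/(z^2 + 4*z - 12)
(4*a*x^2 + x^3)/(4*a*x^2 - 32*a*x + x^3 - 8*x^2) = x/(x - 8)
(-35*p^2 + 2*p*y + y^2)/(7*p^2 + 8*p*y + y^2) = (-5*p + y)/(p + y)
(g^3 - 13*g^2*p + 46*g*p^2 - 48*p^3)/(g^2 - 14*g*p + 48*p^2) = (-g^2 + 5*g*p - 6*p^2)/(-g + 6*p)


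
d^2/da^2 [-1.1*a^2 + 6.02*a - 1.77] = -2.20000000000000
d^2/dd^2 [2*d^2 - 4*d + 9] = 4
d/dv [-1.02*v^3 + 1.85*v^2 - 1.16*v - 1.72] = -3.06*v^2 + 3.7*v - 1.16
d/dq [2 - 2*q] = -2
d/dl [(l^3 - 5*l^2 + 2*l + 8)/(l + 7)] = 2*(l^3 + 8*l^2 - 35*l + 3)/(l^2 + 14*l + 49)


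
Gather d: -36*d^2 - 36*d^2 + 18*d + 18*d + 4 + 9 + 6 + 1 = -72*d^2 + 36*d + 20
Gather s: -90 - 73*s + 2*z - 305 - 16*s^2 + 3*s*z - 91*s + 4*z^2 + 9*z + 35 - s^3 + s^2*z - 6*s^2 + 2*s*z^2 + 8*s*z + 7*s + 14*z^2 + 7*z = -s^3 + s^2*(z - 22) + s*(2*z^2 + 11*z - 157) + 18*z^2 + 18*z - 360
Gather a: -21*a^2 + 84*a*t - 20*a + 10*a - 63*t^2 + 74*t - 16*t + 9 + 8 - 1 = -21*a^2 + a*(84*t - 10) - 63*t^2 + 58*t + 16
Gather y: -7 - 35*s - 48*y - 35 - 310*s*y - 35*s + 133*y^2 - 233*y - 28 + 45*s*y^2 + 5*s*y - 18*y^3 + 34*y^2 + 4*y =-70*s - 18*y^3 + y^2*(45*s + 167) + y*(-305*s - 277) - 70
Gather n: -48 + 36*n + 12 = 36*n - 36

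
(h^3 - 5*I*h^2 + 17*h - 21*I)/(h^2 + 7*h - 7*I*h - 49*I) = (h^2 + 2*I*h + 3)/(h + 7)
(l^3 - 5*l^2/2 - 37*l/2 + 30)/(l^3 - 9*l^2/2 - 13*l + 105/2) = (2*l^2 + 5*l - 12)/(2*l^2 + l - 21)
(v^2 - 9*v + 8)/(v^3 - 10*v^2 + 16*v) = (v - 1)/(v*(v - 2))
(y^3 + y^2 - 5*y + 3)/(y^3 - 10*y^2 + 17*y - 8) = (y + 3)/(y - 8)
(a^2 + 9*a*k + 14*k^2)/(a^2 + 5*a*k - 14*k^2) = (a + 2*k)/(a - 2*k)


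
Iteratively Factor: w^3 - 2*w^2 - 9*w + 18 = (w - 3)*(w^2 + w - 6) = (w - 3)*(w - 2)*(w + 3)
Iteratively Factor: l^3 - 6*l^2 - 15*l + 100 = (l - 5)*(l^2 - l - 20) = (l - 5)^2*(l + 4)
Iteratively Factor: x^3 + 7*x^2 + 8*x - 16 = (x + 4)*(x^2 + 3*x - 4) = (x - 1)*(x + 4)*(x + 4)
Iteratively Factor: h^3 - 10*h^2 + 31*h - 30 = (h - 5)*(h^2 - 5*h + 6) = (h - 5)*(h - 3)*(h - 2)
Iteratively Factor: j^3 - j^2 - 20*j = (j)*(j^2 - j - 20) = j*(j - 5)*(j + 4)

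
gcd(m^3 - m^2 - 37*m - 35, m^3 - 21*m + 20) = m + 5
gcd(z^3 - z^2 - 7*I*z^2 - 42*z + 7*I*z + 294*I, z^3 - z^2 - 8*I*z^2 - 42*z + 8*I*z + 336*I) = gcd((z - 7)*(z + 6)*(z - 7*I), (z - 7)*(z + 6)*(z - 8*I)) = z^2 - z - 42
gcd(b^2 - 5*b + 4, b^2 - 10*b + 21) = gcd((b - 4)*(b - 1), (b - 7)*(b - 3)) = 1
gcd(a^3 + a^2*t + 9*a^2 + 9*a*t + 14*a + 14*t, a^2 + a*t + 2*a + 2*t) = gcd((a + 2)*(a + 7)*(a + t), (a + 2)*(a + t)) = a^2 + a*t + 2*a + 2*t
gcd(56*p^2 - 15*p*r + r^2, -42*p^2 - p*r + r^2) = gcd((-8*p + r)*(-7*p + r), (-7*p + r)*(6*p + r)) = 7*p - r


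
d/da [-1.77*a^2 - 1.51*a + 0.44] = -3.54*a - 1.51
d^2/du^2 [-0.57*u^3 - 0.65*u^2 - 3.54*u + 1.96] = -3.42*u - 1.3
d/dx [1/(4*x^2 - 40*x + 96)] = (5 - x)/(2*(x^2 - 10*x + 24)^2)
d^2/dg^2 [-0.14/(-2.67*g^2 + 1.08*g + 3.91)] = (1.996092*g^2 - 0.807408*g - 0.14*(5.34*g - 1.08)*(10.68*g - 2.16) - 2.923116)/(-2.67*g^2 + 1.08*g + 3.91)^3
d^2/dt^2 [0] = 0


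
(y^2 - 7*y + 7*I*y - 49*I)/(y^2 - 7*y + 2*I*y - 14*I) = (y + 7*I)/(y + 2*I)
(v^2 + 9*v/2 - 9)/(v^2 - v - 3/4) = 2*(v + 6)/(2*v + 1)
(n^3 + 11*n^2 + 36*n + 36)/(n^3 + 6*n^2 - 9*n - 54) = (n + 2)/(n - 3)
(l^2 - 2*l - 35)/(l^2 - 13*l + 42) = (l + 5)/(l - 6)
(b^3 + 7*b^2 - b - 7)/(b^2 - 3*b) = (b^3 + 7*b^2 - b - 7)/(b*(b - 3))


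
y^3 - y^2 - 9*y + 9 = (y - 3)*(y - 1)*(y + 3)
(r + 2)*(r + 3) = r^2 + 5*r + 6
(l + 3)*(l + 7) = l^2 + 10*l + 21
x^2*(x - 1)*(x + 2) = x^4 + x^3 - 2*x^2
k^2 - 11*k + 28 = (k - 7)*(k - 4)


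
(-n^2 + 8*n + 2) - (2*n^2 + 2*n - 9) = -3*n^2 + 6*n + 11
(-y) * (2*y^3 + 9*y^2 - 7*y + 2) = -2*y^4 - 9*y^3 + 7*y^2 - 2*y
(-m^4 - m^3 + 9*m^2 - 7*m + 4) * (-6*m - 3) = 6*m^5 + 9*m^4 - 51*m^3 + 15*m^2 - 3*m - 12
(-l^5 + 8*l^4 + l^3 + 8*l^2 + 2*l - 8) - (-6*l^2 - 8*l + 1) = -l^5 + 8*l^4 + l^3 + 14*l^2 + 10*l - 9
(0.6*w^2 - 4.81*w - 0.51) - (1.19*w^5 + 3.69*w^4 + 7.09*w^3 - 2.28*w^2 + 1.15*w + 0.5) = -1.19*w^5 - 3.69*w^4 - 7.09*w^3 + 2.88*w^2 - 5.96*w - 1.01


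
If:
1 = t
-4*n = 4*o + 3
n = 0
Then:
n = 0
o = -3/4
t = 1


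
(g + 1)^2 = g^2 + 2*g + 1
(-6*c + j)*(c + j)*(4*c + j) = -24*c^3 - 26*c^2*j - c*j^2 + j^3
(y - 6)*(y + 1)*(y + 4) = y^3 - y^2 - 26*y - 24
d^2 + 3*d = d*(d + 3)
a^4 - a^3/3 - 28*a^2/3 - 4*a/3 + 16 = (a - 3)*(a - 4/3)*(a + 2)^2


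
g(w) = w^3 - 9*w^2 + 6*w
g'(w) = 3*w^2 - 18*w + 6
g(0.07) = 0.38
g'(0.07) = 4.75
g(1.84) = -13.20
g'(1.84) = -16.96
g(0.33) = 1.04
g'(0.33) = 0.39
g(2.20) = -19.71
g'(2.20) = -19.08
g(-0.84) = -11.98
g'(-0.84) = 23.24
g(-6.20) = -621.49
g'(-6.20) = 232.92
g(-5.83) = -539.04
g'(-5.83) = 212.91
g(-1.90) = -50.75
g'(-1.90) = 51.03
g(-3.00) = -126.00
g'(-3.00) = 87.00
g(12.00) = 504.00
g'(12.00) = 222.00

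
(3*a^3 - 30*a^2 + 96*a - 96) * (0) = 0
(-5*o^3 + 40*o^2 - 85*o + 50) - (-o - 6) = -5*o^3 + 40*o^2 - 84*o + 56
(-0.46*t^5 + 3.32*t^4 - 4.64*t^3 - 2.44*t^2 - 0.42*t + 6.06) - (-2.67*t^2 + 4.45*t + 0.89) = -0.46*t^5 + 3.32*t^4 - 4.64*t^3 + 0.23*t^2 - 4.87*t + 5.17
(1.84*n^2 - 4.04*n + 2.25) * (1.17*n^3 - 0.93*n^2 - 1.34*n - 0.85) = 2.1528*n^5 - 6.438*n^4 + 3.9241*n^3 + 1.7571*n^2 + 0.419*n - 1.9125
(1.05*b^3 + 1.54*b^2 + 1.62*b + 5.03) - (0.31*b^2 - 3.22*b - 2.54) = 1.05*b^3 + 1.23*b^2 + 4.84*b + 7.57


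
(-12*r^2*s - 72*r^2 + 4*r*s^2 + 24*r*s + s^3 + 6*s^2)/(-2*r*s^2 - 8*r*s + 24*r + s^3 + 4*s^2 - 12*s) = (6*r + s)/(s - 2)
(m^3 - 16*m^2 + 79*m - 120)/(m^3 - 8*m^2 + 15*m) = (m - 8)/m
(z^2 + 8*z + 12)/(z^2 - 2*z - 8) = (z + 6)/(z - 4)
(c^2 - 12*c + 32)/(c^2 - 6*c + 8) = (c - 8)/(c - 2)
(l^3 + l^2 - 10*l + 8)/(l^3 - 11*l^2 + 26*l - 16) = (l + 4)/(l - 8)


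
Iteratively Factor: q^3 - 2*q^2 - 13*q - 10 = (q + 1)*(q^2 - 3*q - 10) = (q + 1)*(q + 2)*(q - 5)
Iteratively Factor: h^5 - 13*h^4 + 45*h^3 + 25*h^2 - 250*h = (h - 5)*(h^4 - 8*h^3 + 5*h^2 + 50*h) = (h - 5)*(h + 2)*(h^3 - 10*h^2 + 25*h) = h*(h - 5)*(h + 2)*(h^2 - 10*h + 25) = h*(h - 5)^2*(h + 2)*(h - 5)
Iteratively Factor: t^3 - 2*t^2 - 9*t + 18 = (t + 3)*(t^2 - 5*t + 6) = (t - 3)*(t + 3)*(t - 2)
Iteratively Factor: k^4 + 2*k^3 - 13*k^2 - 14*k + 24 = (k + 2)*(k^3 - 13*k + 12) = (k - 1)*(k + 2)*(k^2 + k - 12) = (k - 3)*(k - 1)*(k + 2)*(k + 4)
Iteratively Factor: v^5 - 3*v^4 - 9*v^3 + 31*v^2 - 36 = (v - 3)*(v^4 - 9*v^2 + 4*v + 12) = (v - 3)*(v - 2)*(v^3 + 2*v^2 - 5*v - 6) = (v - 3)*(v - 2)*(v + 1)*(v^2 + v - 6) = (v - 3)*(v - 2)*(v + 1)*(v + 3)*(v - 2)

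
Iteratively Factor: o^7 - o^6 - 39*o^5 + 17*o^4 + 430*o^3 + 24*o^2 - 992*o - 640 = (o - 2)*(o^6 + o^5 - 37*o^4 - 57*o^3 + 316*o^2 + 656*o + 320) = (o - 5)*(o - 2)*(o^5 + 6*o^4 - 7*o^3 - 92*o^2 - 144*o - 64) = (o - 5)*(o - 2)*(o + 4)*(o^4 + 2*o^3 - 15*o^2 - 32*o - 16) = (o - 5)*(o - 2)*(o + 1)*(o + 4)*(o^3 + o^2 - 16*o - 16) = (o - 5)*(o - 2)*(o + 1)*(o + 4)^2*(o^2 - 3*o - 4) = (o - 5)*(o - 2)*(o + 1)^2*(o + 4)^2*(o - 4)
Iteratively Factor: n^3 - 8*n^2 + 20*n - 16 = (n - 2)*(n^2 - 6*n + 8) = (n - 2)^2*(n - 4)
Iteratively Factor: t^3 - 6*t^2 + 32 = (t - 4)*(t^2 - 2*t - 8) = (t - 4)^2*(t + 2)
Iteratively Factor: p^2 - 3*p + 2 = (p - 2)*(p - 1)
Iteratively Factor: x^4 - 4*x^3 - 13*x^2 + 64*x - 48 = (x - 4)*(x^3 - 13*x + 12) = (x - 4)*(x + 4)*(x^2 - 4*x + 3) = (x - 4)*(x - 1)*(x + 4)*(x - 3)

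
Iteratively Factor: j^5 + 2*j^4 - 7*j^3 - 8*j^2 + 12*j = (j - 1)*(j^4 + 3*j^3 - 4*j^2 - 12*j) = (j - 2)*(j - 1)*(j^3 + 5*j^2 + 6*j) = j*(j - 2)*(j - 1)*(j^2 + 5*j + 6) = j*(j - 2)*(j - 1)*(j + 3)*(j + 2)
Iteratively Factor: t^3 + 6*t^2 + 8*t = (t + 4)*(t^2 + 2*t) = t*(t + 4)*(t + 2)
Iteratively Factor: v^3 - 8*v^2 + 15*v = (v - 3)*(v^2 - 5*v) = (v - 5)*(v - 3)*(v)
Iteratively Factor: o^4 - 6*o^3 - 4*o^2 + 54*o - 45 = (o - 1)*(o^3 - 5*o^2 - 9*o + 45) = (o - 3)*(o - 1)*(o^2 - 2*o - 15) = (o - 3)*(o - 1)*(o + 3)*(o - 5)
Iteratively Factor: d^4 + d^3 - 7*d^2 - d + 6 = (d - 1)*(d^3 + 2*d^2 - 5*d - 6) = (d - 1)*(d + 1)*(d^2 + d - 6) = (d - 1)*(d + 1)*(d + 3)*(d - 2)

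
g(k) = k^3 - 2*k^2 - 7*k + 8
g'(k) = 3*k^2 - 4*k - 7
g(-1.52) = 10.51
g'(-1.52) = 6.01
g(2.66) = -5.95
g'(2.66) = 3.59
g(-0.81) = 11.83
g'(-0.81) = -1.79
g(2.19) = -6.42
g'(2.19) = -1.37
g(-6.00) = -238.00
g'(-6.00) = 125.00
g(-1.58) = 10.12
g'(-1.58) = 6.81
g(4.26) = 19.19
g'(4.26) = 30.40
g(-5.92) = -228.13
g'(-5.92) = 121.82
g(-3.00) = -16.00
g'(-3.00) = 32.00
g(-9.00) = -820.00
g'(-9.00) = 272.00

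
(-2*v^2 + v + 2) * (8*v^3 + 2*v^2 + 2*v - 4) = -16*v^5 + 4*v^4 + 14*v^3 + 14*v^2 - 8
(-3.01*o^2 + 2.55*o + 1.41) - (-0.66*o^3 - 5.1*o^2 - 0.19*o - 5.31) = 0.66*o^3 + 2.09*o^2 + 2.74*o + 6.72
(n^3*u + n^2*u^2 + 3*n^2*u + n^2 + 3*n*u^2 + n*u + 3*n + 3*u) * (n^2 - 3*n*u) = n^5*u - 2*n^4*u^2 + 3*n^4*u + n^4 - 3*n^3*u^3 - 6*n^3*u^2 - 2*n^3*u + 3*n^3 - 9*n^2*u^3 - 3*n^2*u^2 - 6*n^2*u - 9*n*u^2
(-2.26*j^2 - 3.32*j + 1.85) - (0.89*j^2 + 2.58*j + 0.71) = -3.15*j^2 - 5.9*j + 1.14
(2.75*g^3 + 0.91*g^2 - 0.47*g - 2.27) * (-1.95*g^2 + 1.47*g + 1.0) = -5.3625*g^5 + 2.268*g^4 + 5.0042*g^3 + 4.6456*g^2 - 3.8069*g - 2.27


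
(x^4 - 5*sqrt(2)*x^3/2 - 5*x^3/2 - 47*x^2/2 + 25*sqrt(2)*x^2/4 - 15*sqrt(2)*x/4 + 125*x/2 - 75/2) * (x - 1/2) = x^5 - 5*sqrt(2)*x^4/2 - 3*x^4 - 89*x^3/4 + 15*sqrt(2)*x^3/2 - 55*sqrt(2)*x^2/8 + 297*x^2/4 - 275*x/4 + 15*sqrt(2)*x/8 + 75/4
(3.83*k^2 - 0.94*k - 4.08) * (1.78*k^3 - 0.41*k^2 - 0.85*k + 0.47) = 6.8174*k^5 - 3.2435*k^4 - 10.1325*k^3 + 4.2719*k^2 + 3.0262*k - 1.9176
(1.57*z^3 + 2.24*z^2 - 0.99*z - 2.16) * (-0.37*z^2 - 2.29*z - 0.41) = -0.5809*z^5 - 4.4241*z^4 - 5.407*z^3 + 2.1479*z^2 + 5.3523*z + 0.8856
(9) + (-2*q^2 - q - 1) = -2*q^2 - q + 8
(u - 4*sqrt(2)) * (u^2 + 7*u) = u^3 - 4*sqrt(2)*u^2 + 7*u^2 - 28*sqrt(2)*u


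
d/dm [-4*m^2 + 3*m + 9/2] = 3 - 8*m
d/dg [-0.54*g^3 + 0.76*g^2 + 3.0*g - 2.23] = -1.62*g^2 + 1.52*g + 3.0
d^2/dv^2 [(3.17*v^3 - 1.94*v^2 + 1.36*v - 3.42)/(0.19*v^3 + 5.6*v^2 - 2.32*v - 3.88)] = (-6.885828*v^6 + 8.67859199999987*v^5 + 30.112872*v^4 + 129.72472*v^3 - 704.134368*v^2 + 715.103664*v - 268.33056)/(0.006859*v^9 + 0.60648*v^8 + 17.623944*v^7 + 160.384916*v^6 - 239.967552*v^5 - 264.344256*v^4 + 298.5476*v^3 + 190.262784*v^2 - 104.778624*v - 58.411072)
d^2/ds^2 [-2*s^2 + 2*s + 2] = -4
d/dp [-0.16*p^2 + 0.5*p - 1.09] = 0.5 - 0.32*p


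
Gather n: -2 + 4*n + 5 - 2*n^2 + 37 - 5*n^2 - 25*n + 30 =-7*n^2 - 21*n + 70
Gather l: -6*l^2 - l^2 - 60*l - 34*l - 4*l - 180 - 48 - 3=-7*l^2 - 98*l - 231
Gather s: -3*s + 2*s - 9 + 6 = -s - 3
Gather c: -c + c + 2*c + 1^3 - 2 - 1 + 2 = 2*c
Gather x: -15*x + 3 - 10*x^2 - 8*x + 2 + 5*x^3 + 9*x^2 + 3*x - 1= 5*x^3 - x^2 - 20*x + 4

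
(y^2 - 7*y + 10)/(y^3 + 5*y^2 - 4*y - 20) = (y - 5)/(y^2 + 7*y + 10)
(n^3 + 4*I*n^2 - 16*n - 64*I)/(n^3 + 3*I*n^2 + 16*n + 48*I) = (n^2 - 16)/(n^2 - I*n + 12)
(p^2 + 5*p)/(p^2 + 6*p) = (p + 5)/(p + 6)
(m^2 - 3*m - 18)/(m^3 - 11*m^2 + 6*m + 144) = 1/(m - 8)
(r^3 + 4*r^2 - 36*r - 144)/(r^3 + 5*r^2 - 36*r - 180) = (r + 4)/(r + 5)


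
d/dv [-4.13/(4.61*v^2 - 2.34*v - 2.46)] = (38.0786*v - 9.6642)/(-4.61*v^2 + 2.34*v + 2.46)^2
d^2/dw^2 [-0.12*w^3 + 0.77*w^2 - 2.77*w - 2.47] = 1.54 - 0.72*w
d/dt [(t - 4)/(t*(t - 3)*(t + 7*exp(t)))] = (t*(4 - t)*(t + 7*exp(t)) - t*(t - 4)*(t - 3)*(7*exp(t) + 1) + t*(t - 3)*(t + 7*exp(t)) + (4 - t)*(t - 3)*(t + 7*exp(t)))/(t^2*(t - 3)^2*(t + 7*exp(t))^2)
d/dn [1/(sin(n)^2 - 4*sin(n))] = 2*(2 - sin(n))*cos(n)/((sin(n) - 4)^2*sin(n)^2)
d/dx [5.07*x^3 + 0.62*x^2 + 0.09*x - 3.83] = 15.21*x^2 + 1.24*x + 0.09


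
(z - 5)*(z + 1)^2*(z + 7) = z^4 + 4*z^3 - 30*z^2 - 68*z - 35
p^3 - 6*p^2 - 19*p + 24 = (p - 8)*(p - 1)*(p + 3)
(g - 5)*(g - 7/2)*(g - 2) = g^3 - 21*g^2/2 + 69*g/2 - 35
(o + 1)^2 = o^2 + 2*o + 1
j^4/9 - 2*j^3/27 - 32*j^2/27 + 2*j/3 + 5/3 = (j/3 + 1/3)*(j/3 + 1)*(j - 3)*(j - 5/3)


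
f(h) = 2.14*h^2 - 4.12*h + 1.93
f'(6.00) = 21.56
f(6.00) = 54.25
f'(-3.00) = -16.96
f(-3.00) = 33.55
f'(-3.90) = -20.81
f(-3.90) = 50.55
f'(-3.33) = -18.37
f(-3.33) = 39.38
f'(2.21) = 5.34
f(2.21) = 3.28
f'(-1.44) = -10.28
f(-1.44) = 12.30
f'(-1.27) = -9.56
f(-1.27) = 10.61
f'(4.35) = 14.50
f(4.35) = 24.50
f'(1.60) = 2.73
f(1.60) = 0.82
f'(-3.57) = -19.40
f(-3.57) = 43.91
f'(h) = 4.28*h - 4.12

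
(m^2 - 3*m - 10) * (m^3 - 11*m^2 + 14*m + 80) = m^5 - 14*m^4 + 37*m^3 + 148*m^2 - 380*m - 800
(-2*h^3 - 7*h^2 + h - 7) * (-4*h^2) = 8*h^5 + 28*h^4 - 4*h^3 + 28*h^2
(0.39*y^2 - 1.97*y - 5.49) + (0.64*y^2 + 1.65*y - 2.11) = 1.03*y^2 - 0.32*y - 7.6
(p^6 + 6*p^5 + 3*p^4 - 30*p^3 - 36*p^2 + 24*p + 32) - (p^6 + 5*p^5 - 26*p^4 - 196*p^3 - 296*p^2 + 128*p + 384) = p^5 + 29*p^4 + 166*p^3 + 260*p^2 - 104*p - 352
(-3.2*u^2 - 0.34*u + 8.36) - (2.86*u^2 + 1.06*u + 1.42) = -6.06*u^2 - 1.4*u + 6.94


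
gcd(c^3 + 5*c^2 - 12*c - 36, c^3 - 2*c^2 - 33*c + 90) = c^2 + 3*c - 18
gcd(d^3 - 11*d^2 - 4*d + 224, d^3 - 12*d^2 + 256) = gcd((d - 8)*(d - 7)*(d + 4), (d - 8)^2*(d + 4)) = d^2 - 4*d - 32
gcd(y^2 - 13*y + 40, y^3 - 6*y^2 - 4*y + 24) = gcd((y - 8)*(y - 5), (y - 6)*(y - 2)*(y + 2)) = 1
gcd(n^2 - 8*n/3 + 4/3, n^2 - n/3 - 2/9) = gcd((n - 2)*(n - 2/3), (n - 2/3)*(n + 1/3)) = n - 2/3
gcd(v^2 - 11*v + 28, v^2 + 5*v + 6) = 1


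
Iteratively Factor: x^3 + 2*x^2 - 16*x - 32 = (x + 4)*(x^2 - 2*x - 8) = (x - 4)*(x + 4)*(x + 2)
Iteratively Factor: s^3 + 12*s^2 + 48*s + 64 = (s + 4)*(s^2 + 8*s + 16) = (s + 4)^2*(s + 4)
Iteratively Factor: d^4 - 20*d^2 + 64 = (d + 4)*(d^3 - 4*d^2 - 4*d + 16) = (d + 2)*(d + 4)*(d^2 - 6*d + 8) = (d - 4)*(d + 2)*(d + 4)*(d - 2)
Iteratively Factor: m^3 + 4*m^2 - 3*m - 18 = (m + 3)*(m^2 + m - 6) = (m + 3)^2*(m - 2)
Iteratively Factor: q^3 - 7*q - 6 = (q + 1)*(q^2 - q - 6) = (q + 1)*(q + 2)*(q - 3)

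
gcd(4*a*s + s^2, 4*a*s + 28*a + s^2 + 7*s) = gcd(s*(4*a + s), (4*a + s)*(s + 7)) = 4*a + s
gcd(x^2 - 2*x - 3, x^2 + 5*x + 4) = x + 1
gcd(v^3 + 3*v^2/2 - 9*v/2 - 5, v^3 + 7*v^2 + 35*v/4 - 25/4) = v + 5/2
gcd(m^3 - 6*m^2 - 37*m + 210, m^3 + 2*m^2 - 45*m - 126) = m^2 - m - 42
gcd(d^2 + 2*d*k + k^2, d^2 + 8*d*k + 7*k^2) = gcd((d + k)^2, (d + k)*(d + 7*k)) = d + k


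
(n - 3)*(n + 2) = n^2 - n - 6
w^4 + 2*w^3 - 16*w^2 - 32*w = w*(w - 4)*(w + 2)*(w + 4)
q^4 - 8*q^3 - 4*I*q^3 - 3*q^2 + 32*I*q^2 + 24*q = q*(q - 8)*(q - 3*I)*(q - I)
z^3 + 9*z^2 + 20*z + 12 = (z + 1)*(z + 2)*(z + 6)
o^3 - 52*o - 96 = (o - 8)*(o + 2)*(o + 6)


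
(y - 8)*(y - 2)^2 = y^3 - 12*y^2 + 36*y - 32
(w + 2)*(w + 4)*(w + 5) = w^3 + 11*w^2 + 38*w + 40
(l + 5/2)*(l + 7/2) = l^2 + 6*l + 35/4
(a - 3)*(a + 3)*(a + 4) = a^3 + 4*a^2 - 9*a - 36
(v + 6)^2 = v^2 + 12*v + 36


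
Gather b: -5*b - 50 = -5*b - 50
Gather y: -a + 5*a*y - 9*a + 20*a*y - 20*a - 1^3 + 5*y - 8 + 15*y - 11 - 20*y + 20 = 25*a*y - 30*a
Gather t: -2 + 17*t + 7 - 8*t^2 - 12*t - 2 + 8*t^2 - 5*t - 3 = 0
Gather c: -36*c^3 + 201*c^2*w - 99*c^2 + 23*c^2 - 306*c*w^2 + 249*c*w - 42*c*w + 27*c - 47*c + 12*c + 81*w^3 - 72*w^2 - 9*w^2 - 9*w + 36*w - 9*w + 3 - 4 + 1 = -36*c^3 + c^2*(201*w - 76) + c*(-306*w^2 + 207*w - 8) + 81*w^3 - 81*w^2 + 18*w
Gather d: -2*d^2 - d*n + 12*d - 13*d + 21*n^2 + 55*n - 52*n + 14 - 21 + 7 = -2*d^2 + d*(-n - 1) + 21*n^2 + 3*n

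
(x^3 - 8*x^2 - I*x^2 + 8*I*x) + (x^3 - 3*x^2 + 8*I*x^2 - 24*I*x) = 2*x^3 - 11*x^2 + 7*I*x^2 - 16*I*x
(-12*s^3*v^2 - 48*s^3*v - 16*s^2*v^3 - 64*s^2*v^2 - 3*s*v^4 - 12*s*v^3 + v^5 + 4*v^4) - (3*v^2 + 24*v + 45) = -12*s^3*v^2 - 48*s^3*v - 16*s^2*v^3 - 64*s^2*v^2 - 3*s*v^4 - 12*s*v^3 + v^5 + 4*v^4 - 3*v^2 - 24*v - 45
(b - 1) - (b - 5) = 4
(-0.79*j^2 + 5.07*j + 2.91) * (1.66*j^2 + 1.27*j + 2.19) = -1.3114*j^4 + 7.4129*j^3 + 9.5394*j^2 + 14.799*j + 6.3729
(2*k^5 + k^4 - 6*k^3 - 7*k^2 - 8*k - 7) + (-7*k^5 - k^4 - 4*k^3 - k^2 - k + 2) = -5*k^5 - 10*k^3 - 8*k^2 - 9*k - 5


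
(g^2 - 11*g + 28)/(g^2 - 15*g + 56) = (g - 4)/(g - 8)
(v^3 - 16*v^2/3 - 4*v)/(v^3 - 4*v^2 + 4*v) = (v^2 - 16*v/3 - 4)/(v^2 - 4*v + 4)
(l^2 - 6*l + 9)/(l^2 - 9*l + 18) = (l - 3)/(l - 6)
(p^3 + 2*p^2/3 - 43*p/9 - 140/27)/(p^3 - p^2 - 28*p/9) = (p + 5/3)/p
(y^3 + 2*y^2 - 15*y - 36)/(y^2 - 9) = (y^2 - y - 12)/(y - 3)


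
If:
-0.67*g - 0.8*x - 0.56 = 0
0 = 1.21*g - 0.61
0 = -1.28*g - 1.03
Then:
No Solution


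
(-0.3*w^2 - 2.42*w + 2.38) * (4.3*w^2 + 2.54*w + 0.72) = -1.29*w^4 - 11.168*w^3 + 3.8712*w^2 + 4.3028*w + 1.7136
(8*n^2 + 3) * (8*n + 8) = 64*n^3 + 64*n^2 + 24*n + 24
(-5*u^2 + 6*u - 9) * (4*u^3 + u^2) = -20*u^5 + 19*u^4 - 30*u^3 - 9*u^2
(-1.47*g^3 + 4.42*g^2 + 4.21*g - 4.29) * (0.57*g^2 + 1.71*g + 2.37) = -0.8379*g^5 + 0.00569999999999959*g^4 + 6.474*g^3 + 15.2292*g^2 + 2.6418*g - 10.1673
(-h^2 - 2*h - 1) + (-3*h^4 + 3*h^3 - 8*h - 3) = -3*h^4 + 3*h^3 - h^2 - 10*h - 4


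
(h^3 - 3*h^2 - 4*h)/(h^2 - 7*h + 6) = h*(h^2 - 3*h - 4)/(h^2 - 7*h + 6)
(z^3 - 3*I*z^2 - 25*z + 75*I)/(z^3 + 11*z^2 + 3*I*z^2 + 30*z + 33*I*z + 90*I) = (z^2 - z*(5 + 3*I) + 15*I)/(z^2 + 3*z*(2 + I) + 18*I)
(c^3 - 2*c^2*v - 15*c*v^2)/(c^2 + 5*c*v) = (c^2 - 2*c*v - 15*v^2)/(c + 5*v)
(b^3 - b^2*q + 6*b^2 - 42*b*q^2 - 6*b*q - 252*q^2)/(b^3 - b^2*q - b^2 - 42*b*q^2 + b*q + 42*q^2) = (b + 6)/(b - 1)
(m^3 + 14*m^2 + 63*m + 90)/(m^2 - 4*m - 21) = (m^2 + 11*m + 30)/(m - 7)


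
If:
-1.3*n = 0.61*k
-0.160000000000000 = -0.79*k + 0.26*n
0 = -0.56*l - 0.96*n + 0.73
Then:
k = 0.18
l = 1.44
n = -0.08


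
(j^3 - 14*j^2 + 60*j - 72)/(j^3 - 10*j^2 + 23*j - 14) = (j^2 - 12*j + 36)/(j^2 - 8*j + 7)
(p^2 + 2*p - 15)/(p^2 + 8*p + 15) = (p - 3)/(p + 3)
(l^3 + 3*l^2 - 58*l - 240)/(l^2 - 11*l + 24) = (l^2 + 11*l + 30)/(l - 3)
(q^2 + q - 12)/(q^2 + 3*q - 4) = (q - 3)/(q - 1)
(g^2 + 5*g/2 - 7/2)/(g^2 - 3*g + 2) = (g + 7/2)/(g - 2)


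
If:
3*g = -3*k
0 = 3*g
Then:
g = 0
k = 0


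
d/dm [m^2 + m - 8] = 2*m + 1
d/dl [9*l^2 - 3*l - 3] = 18*l - 3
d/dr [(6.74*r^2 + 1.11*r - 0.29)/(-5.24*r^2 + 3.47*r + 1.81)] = (29.2042*r^2 + 21.3596*r + 3.0154)/(27.4576*r^4 - 36.3656*r^3 - 6.9279*r^2 + 12.5614*r + 3.2761)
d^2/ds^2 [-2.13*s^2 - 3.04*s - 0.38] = -4.26000000000000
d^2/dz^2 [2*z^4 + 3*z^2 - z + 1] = 24*z^2 + 6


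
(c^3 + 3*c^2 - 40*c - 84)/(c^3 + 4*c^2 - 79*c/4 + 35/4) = 4*(c^2 - 4*c - 12)/(4*c^2 - 12*c + 5)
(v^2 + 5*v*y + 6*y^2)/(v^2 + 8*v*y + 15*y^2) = (v + 2*y)/(v + 5*y)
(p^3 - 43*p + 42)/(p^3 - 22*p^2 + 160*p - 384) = (p^2 + 6*p - 7)/(p^2 - 16*p + 64)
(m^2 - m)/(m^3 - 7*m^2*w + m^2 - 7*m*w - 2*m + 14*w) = m/(m^2 - 7*m*w + 2*m - 14*w)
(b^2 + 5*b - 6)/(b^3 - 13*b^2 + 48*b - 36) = (b + 6)/(b^2 - 12*b + 36)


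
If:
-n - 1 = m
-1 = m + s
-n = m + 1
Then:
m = -s - 1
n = s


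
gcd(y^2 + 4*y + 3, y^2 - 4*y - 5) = y + 1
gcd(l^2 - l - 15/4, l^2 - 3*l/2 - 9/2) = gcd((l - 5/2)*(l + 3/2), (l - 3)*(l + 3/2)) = l + 3/2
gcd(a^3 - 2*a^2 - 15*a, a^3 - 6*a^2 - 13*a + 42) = a + 3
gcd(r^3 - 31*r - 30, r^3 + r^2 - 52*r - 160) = r + 5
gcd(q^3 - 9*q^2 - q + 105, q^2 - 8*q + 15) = q - 5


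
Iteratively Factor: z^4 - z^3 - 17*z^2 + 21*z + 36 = (z + 4)*(z^3 - 5*z^2 + 3*z + 9) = (z - 3)*(z + 4)*(z^2 - 2*z - 3) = (z - 3)*(z + 1)*(z + 4)*(z - 3)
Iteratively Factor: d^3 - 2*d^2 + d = (d)*(d^2 - 2*d + 1) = d*(d - 1)*(d - 1)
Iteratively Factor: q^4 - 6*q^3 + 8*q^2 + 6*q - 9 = (q + 1)*(q^3 - 7*q^2 + 15*q - 9) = (q - 3)*(q + 1)*(q^2 - 4*q + 3) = (q - 3)*(q - 1)*(q + 1)*(q - 3)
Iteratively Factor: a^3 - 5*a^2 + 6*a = (a - 2)*(a^2 - 3*a) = a*(a - 2)*(a - 3)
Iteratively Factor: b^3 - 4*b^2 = (b - 4)*(b^2) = b*(b - 4)*(b)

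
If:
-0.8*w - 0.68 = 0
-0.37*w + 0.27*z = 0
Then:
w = -0.85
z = -1.16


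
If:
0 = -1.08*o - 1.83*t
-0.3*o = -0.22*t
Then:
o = 0.00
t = 0.00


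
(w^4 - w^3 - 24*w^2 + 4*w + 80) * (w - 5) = w^5 - 6*w^4 - 19*w^3 + 124*w^2 + 60*w - 400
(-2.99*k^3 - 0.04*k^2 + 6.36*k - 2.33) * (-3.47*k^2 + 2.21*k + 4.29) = 10.3753*k^5 - 6.4691*k^4 - 34.9847*k^3 + 21.9691*k^2 + 22.1351*k - 9.9957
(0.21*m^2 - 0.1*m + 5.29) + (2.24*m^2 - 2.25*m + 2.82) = 2.45*m^2 - 2.35*m + 8.11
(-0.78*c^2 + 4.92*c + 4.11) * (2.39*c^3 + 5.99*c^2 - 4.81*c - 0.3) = -1.8642*c^5 + 7.0866*c^4 + 43.0455*c^3 + 1.1877*c^2 - 21.2451*c - 1.233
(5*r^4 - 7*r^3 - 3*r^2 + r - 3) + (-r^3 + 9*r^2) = 5*r^4 - 8*r^3 + 6*r^2 + r - 3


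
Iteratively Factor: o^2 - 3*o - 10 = (o + 2)*(o - 5)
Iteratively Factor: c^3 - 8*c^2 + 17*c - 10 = (c - 1)*(c^2 - 7*c + 10) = (c - 2)*(c - 1)*(c - 5)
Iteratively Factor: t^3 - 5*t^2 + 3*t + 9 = (t - 3)*(t^2 - 2*t - 3) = (t - 3)*(t + 1)*(t - 3)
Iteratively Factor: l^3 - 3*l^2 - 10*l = (l - 5)*(l^2 + 2*l) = l*(l - 5)*(l + 2)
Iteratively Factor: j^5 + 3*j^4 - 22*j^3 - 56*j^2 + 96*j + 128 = (j - 4)*(j^4 + 7*j^3 + 6*j^2 - 32*j - 32) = (j - 4)*(j + 1)*(j^3 + 6*j^2 - 32) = (j - 4)*(j - 2)*(j + 1)*(j^2 + 8*j + 16) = (j - 4)*(j - 2)*(j + 1)*(j + 4)*(j + 4)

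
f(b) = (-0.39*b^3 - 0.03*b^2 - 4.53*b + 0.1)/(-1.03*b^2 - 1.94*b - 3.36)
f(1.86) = 1.04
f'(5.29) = 0.30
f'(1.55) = 0.29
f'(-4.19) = 0.08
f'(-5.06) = 0.16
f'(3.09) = 0.25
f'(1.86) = 0.26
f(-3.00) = -3.52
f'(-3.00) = -0.00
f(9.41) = 3.28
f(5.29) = 1.94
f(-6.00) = -3.83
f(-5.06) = -3.65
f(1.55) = 0.96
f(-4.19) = -3.55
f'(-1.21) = 1.91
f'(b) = (2.06*b + 1.94)*(-0.39*b^3 - 0.03*b^2 - 4.53*b + 0.1)/(-1.03*b^2 - 1.94*b - 3.36)^2 + (-1.17*b^2 - 0.06*b - 4.53)/(-1.03*b^2 - 1.94*b - 3.36)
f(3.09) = 1.34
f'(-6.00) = 0.22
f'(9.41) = 0.34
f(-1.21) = -2.47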